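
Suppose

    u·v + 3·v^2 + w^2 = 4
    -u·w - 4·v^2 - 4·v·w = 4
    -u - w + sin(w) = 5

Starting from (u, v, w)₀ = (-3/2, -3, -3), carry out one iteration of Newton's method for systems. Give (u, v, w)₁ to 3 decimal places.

(-5.200, -1.032, -1.463)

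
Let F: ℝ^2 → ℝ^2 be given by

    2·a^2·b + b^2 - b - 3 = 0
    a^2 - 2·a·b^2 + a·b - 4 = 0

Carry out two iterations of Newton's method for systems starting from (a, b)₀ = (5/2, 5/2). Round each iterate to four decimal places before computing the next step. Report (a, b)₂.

(1.6116, 0.8926)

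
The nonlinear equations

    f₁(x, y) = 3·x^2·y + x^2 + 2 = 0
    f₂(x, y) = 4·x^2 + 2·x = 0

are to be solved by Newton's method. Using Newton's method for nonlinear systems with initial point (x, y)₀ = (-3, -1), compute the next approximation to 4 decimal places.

(-1.6364, -1.0135)

At (-3, -1): F = (-16.0000, 30.0000).
Jacobian J = [[6·x·y + 2·x, 3·x^2], [8·x + 2, 0]].
At the point, J = [[12.0000, 27.0000], [-22.0000, 0.0000]] (det J = 594.0000).
Solving J·Δ = −F gives Δ = (1.3636, -0.0135).
Then the next iterate is (x, y)₁ = (-1.6364, -1.0135).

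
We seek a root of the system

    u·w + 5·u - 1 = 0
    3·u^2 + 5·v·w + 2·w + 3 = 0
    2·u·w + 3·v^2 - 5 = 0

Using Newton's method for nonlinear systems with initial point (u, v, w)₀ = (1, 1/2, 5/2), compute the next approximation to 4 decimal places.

At (1, 1/2, 5/2): F = (6.5000, 17.2500, 0.7500).
Jacobian J = [[w + 5, 0, u], [6·u, 5·w, 5·v + 2], [2·w, 6·v, 2·u]].
At the point, J = [[7.5000, 0.0000, 1.0000], [6.0000, 12.5000, 4.5000], [5.0000, 3.0000, 2.0000]] (det J = 41.7500).
Solving J·Δ = −F gives Δ = (-2.8054, -5.2680, 14.5404).
Then the next iterate is (u, v, w)₁ = (-1.8054, -4.7680, 17.0404).

(-1.8054, -4.7680, 17.0404)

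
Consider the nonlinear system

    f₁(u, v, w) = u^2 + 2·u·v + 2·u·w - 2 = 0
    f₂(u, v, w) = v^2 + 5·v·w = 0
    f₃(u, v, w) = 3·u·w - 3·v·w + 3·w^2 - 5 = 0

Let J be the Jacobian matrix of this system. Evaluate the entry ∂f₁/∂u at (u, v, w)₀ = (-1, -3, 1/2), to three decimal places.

∂f₁/∂u = 2·u + 2·v + 2·w.
At (-1, -3, 1/2) this is -7.000.

-7.000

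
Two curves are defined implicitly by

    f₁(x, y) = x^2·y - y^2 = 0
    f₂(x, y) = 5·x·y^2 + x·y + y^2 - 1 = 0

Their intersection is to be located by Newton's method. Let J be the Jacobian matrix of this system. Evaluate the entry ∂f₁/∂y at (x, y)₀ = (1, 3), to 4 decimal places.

-5.0000

∂f₁/∂y = x^2 - 2·y.
At (1, 3) this is -5.0000.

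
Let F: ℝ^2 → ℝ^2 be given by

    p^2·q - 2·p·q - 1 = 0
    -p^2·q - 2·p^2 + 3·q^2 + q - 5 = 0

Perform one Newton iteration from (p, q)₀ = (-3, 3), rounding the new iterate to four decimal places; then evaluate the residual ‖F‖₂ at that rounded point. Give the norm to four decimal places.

At (-3, 3): F = (44.0000, -20.0000).
Jacobian J = [[2·p·q - 2·q, p^2 - 2·p], [-2·p·q - 4·p, -p^2 + 6·q + 1]].
At the point, J = [[-24.0000, 15.0000], [30.0000, 10.0000]] (det J = -690.0000).
Solving J·Δ = −F gives Δ = (1.0725, -1.2174).
Then the next iterate is (p, q)₁ = (-1.9275, 1.7826).
Re-evaluating at (-1.9275, 1.7826): F = (12.494739, -7.737740), so ‖F‖₂ = 14.6966.

14.6966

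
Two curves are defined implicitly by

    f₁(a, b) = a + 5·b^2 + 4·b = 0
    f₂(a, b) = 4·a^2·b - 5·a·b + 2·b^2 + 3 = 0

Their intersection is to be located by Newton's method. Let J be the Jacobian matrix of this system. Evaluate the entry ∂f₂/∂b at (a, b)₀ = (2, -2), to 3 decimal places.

-2.000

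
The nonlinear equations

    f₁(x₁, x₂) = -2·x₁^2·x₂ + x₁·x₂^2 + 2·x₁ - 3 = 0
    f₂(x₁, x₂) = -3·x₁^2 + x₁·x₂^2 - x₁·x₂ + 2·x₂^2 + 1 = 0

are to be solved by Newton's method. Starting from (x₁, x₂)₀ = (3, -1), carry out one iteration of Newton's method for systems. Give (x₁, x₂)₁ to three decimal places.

(1.715, -0.803)

At (3, -1): F = (24.000, -18.000).
Jacobian J = [[-4·x₁·x₂ + x₂^2 + 2, -2·x₁^2 + 2·x₁·x₂], [-6·x₁ + x₂^2 - x₂, 2·x₁·x₂ - x₁ + 4·x₂]].
At the point, J = [[15.000, -24.000], [-16.000, -13.000]] (det J = -579.000).
Solving J·Δ = −F gives Δ = (-1.285, 0.197).
Then the next iterate is (x₁, x₂)₁ = (1.715, -0.803).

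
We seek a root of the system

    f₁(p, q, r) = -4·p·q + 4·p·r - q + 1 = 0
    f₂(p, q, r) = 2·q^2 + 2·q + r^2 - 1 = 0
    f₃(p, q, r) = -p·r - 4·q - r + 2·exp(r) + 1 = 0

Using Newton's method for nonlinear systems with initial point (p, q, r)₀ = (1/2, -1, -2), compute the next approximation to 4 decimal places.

At (1/2, -1, -2): F = (0.0000, 3.0000, 8.270671).
Jacobian J = [[-4·q + 4·r, -4·p - 1, 4·p], [0, 4·q + 2, 2·r], [-r, -4, -p + 2·exp(r) - 1]].
At the point, J = [[-4.0000, -3.0000, 2.0000], [0.0000, -2.0000, -4.0000], [2.0000, -4.0000, -1.229329]] (det J = 86.165365).
Solving J·Δ = −F gives Δ = (-1.1288, 1.5038, -0.0019).
Then the next iterate is (p, q, r)₁ = (-0.6288, 0.5038, -2.0019).

(-0.6288, 0.5038, -2.0019)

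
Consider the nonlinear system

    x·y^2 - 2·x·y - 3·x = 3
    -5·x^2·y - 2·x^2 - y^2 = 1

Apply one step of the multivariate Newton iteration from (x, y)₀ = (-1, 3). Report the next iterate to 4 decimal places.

(-0.4485, 2.2500)

At (-1, 3): F = (-3.0000, -27.0000).
Jacobian J = [[y^2 - 2·y - 3, 2·x·y - 2·x], [-10·x·y - 4·x, -5·x^2 - 2·y]].
At the point, J = [[0.0000, -4.0000], [34.0000, -11.0000]] (det J = 136.0000).
Solving J·Δ = −F gives Δ = (0.5515, -0.7500).
Then the next iterate is (x, y)₁ = (-0.4485, 2.2500).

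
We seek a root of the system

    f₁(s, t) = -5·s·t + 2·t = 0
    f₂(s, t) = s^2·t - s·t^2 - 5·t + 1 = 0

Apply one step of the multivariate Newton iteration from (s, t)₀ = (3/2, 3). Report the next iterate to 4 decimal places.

At (3/2, 3): F = (-16.5000, -20.7500).
Jacobian J = [[-5·t, -5·s + 2], [2·s·t - t^2, s^2 - 2·s·t - 5]].
At the point, J = [[-15.0000, -5.5000], [0.0000, -11.7500]] (det J = 176.2500).
Solving J·Δ = −F gives Δ = (-0.4525, -1.7660).
Then the next iterate is (s, t)₁ = (1.0475, 1.2340).

(1.0475, 1.2340)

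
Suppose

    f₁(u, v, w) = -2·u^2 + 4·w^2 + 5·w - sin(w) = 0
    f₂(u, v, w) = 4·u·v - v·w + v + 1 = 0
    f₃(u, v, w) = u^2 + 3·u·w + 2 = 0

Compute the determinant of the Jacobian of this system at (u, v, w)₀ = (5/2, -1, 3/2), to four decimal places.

J = [[-4·u, 0, 8·w - cos(w) + 5], [4·v, 4·u - w + 1, -v], [2·u + 3·w, 0, 3·u]].
At the point, J = [[-10.0000, 0.0000, 16.929263], [-4.0000, 9.5000, 1.0000], [9.5000, 0.0000, 7.5000]].
det J = -2240.3660.

-2240.3660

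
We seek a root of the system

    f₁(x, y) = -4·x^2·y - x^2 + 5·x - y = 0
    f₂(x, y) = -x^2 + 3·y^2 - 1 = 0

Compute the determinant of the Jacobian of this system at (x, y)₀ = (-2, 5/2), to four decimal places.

803.0000

J = [[-8·x·y - 2·x + 5, -4·x^2 - 1], [-2·x, 6·y]].
At the point, J = [[49.0000, -17.0000], [4.0000, 15.0000]].
det J = 803.0000.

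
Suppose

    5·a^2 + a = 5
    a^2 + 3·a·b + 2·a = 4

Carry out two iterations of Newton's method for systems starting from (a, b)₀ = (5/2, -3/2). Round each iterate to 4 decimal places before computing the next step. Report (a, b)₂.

At (5/2, -3/2): F = (28.7500, -4.0000).
Jacobian J = [[10·a + 1, 0], [2·a + 3·b + 2, 3·a]].
At the point, J = [[26.0000, 0.0000], [2.5000, 7.5000]] (det J = 195.0000).
Solving J·Δ = −F gives Δ = (-1.1058, 0.9019).
Then the next iterate is (a, b)₁ = (1.3942, -0.5981).
Round to (1.3942, -0.5981) and repeat: F = (6.113168, -1.769419), J = [[14.9420, 0.0000], [2.9941, 4.1826]].
Δ = (-0.4091, 0.7159), so (a, b)₂ = (0.9851, 0.1178).

(0.9851, 0.1178)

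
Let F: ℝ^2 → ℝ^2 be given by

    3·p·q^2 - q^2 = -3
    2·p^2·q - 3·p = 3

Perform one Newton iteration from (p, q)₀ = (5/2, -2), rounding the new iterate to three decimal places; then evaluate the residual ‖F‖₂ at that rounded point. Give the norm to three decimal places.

At (5/2, -2): F = (29.000, -35.500).
Jacobian J = [[3·q^2, 6·p·q - 2·q], [4·p·q - 3, 2·p^2]].
At the point, J = [[12.000, -26.000], [-23.000, 12.500]] (det J = -448.000).
Solving J·Δ = −F gives Δ = (-1.251, 0.538).
Then the next iterate is (p, q)₁ = (1.249, -1.462).
Re-evaluating at (1.249, -1.462): F = (8.87156, -11.30844), so ‖F‖₂ = 14.373.

14.373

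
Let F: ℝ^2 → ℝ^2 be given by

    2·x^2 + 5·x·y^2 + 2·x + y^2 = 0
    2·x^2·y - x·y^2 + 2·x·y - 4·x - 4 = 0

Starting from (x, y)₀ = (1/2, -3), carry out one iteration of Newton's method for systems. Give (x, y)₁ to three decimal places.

(-0.047, -2.704)

At (1/2, -3): F = (33.000, -15.000).
Jacobian J = [[4·x + 5·y^2 + 2, 10·x·y + 2·y], [4·x·y - y^2 + 2·y - 4, 2·x^2 - 2·x·y + 2·x]].
At the point, J = [[49.000, -21.000], [-25.000, 4.500]] (det J = -304.500).
Solving J·Δ = −F gives Δ = (-0.547, 0.296).
Then the next iterate is (x, y)₁ = (-0.047, -2.704).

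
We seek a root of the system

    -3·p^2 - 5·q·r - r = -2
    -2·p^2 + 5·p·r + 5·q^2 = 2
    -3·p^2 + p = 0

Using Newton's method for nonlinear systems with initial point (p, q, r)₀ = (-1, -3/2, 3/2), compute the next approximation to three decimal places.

At (-1, -3/2, 3/2): F = (8.750, -0.250, -4.000).
Jacobian J = [[-6·p, -5·r, -5·q - 1], [-4·p + 5·r, 10·q, 5·p], [-6·p + 1, 0, 0]].
At the point, J = [[6.000, -7.500, 6.500], [11.500, -15.000, -5.000], [7.000, 0.000, 0.000]] (det J = 945.000).
Solving J·Δ = −F gives Δ = (0.571, 0.755, -1.002).
Then the next iterate is (p, q, r)₁ = (-0.429, -0.745, 0.498).

(-0.429, -0.745, 0.498)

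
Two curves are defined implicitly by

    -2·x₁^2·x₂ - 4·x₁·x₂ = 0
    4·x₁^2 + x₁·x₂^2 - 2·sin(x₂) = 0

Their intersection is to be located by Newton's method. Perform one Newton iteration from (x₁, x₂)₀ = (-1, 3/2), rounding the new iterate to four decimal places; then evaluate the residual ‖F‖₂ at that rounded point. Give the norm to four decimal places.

0.1991

At (-1, 3/2): F = (3.0000, -0.244990).
Jacobian J = [[-4·x₁·x₂ - 4·x₂, -2·x₁^2 - 4·x₁], [8·x₁ + x₂^2, 2·x₁·x₂ - 2·cos(x₂)]].
At the point, J = [[0.0000, 2.0000], [-5.7500, -3.141474]] (det J = 11.5000).
Solving J·Δ = −F gives Δ = (0.7769, -1.5000).
Then the next iterate is (x₁, x₂)₁ = (-0.2231, 0.0000).
Re-evaluating at (-0.2231, 0.0000): F = (0.0000, 0.199094), so ‖F‖₂ = 0.1991.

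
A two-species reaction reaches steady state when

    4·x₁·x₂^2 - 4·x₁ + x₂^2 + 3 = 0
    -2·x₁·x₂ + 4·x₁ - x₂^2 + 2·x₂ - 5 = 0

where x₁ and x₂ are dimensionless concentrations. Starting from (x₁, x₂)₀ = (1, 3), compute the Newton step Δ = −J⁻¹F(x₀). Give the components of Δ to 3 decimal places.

At (1, 3): F = (44.000, -10.000).
Jacobian J = [[4·x₂^2 - 4, 8·x₁·x₂ + 2·x₂], [-2·x₂ + 4, -2·x₁ - 2·x₂ + 2]].
At the point, J = [[32.000, 30.000], [-2.000, -6.000]] (det J = -132.000).
Solving J·Δ = −F gives Δ = (0.273, -1.758).

(0.273, -1.758)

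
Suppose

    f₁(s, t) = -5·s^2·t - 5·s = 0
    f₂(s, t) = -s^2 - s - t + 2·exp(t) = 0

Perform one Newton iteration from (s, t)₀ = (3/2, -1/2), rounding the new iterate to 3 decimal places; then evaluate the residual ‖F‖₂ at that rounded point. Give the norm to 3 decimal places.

1.174

At (3/2, -1/2): F = (-1.875, -2.03694).
Jacobian J = [[-10·s·t - 5, -5·s^2], [-2·s - 1, 2·exp(t) - 1]].
At the point, J = [[2.500, -11.250], [-4.000, 0.21306]] (det J = -44.46735).
Solving J·Δ = −F gives Δ = (-0.524, -0.283).
Then the next iterate is (s, t)₁ = (0.976, -0.783).
Re-evaluating at (0.976, -0.783): F = (-1.15066, -0.23151), so ‖F‖₂ = 1.174.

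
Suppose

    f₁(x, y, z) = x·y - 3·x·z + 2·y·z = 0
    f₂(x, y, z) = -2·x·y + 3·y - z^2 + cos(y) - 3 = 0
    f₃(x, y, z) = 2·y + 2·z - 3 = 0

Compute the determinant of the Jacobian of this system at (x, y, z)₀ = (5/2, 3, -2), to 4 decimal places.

-110.5402

J = [[y - 3·z, x + 2·z, -3·x + 2·y], [-2·y, -2·x - sin(y) + 3, -2·z], [0, 2, 2]].
At the point, J = [[9.0000, -1.5000, -1.5000], [-6.0000, -2.141120, 4.0000], [0.0000, 2.0000, 2.0000]].
det J = -110.5402.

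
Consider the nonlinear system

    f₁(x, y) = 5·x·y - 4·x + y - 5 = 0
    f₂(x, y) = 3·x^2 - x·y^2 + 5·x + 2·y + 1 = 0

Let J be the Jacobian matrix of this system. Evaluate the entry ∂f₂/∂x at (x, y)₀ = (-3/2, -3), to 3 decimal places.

-13.000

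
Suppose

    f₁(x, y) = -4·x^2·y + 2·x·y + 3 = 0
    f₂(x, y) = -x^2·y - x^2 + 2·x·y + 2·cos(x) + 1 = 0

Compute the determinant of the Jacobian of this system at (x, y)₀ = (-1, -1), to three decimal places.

28.098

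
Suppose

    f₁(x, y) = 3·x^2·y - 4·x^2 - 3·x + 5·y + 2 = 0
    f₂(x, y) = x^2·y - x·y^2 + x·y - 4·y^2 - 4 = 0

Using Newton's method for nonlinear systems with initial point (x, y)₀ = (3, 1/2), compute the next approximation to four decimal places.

(2.2629, 0.9291)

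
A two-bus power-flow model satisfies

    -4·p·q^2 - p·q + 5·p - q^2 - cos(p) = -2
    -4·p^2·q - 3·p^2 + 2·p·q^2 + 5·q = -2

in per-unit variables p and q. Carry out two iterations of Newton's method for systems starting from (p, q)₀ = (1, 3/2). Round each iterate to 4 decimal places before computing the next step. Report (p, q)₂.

At (1, 3/2): F = (-6.290302, 5.0000).
Jacobian J = [[-4·q^2 - q + sin(p) + 5, -8·p·q - p - 2·q], [-8·p·q - 6·p + 2·q^2, -4·p^2 + 4·p·q + 5]].
At the point, J = [[-4.658529, -16.0000], [-13.5000, 7.0000]] (det J = -248.609703).
Solving J·Δ = −F gives Δ = (0.1447, -0.4353).
Then the next iterate is (p, q)₁ = (1.1447, 1.0647).
Round to (1.1447, 1.0647) and repeat: F = (-0.232631, 0.407250), J = [[0.311542, -13.024197], [-14.351125, 4.633696]].
Δ = (0.0228, -0.0173), so (p, q)₂ = (1.1675, 1.0474).

(1.1675, 1.0474)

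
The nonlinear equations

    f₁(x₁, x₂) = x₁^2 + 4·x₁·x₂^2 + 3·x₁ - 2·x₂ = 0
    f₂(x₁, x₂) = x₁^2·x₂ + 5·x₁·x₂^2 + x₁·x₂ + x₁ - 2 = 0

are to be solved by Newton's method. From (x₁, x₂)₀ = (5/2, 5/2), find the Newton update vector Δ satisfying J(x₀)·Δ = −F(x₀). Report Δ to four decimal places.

(-3.0338, 0.6014)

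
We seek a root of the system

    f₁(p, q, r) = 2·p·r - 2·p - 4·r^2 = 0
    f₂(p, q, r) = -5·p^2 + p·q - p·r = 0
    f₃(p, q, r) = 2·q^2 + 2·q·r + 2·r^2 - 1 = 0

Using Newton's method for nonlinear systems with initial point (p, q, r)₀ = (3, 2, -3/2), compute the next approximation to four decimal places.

(1.5111, 1.2679, -0.5802)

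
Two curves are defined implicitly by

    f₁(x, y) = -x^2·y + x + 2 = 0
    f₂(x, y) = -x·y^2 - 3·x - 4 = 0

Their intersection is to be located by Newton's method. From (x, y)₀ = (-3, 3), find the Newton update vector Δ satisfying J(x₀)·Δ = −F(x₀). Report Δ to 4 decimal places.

At (-3, 3): F = (-28.0000, 32.0000).
Jacobian J = [[-2·x·y + 1, -x^2], [-y^2 - 3, -2·x·y]].
At the point, J = [[19.0000, -9.0000], [-12.0000, 18.0000]] (det J = 234.0000).
Solving J·Δ = −F gives Δ = (0.9231, -1.1624).

(0.9231, -1.1624)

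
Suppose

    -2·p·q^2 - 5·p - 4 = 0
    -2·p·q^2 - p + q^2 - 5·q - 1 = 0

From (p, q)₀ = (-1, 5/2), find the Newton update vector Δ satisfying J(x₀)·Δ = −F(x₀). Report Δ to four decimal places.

(1.8125, 1.8219)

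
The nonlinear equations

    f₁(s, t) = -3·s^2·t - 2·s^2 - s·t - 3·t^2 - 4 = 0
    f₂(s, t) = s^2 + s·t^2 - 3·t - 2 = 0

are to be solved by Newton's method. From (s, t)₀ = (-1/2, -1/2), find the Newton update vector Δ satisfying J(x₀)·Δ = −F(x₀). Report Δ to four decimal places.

(31.6429, -9.6429)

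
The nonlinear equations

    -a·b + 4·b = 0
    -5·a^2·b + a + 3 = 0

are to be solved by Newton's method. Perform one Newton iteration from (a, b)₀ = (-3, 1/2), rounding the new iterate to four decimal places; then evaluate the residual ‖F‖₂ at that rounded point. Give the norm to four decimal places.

0.0000

At (-3, 1/2): F = (3.5000, -22.5000).
Jacobian J = [[-b, -a + 4], [-10·a·b + 1, -5·a^2]].
At the point, J = [[-0.5000, 7.0000], [16.0000, -45.0000]] (det J = -89.5000).
Solving J·Δ = −F gives Δ = (0.0000, -0.5000).
Then the next iterate is (a, b)₁ = (-3.0000, 0.0000).
Re-evaluating at (-3.0000, 0.0000): F = (0.0000, 0.0000), so ‖F‖₂ = 0.0000.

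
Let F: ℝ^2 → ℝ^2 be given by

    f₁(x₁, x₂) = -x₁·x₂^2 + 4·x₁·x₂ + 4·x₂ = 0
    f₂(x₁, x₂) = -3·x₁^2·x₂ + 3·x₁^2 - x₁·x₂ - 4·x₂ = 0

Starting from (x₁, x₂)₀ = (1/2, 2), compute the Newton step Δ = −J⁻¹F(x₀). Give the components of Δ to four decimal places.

At (1/2, 2): F = (10.0000, -9.7500).
Jacobian J = [[-x₂^2 + 4·x₂, -2·x₁·x₂ + 4·x₁ + 4], [-6·x₁·x₂ + 6·x₁ - x₂, -3·x₁^2 - x₁ - 4]].
At the point, J = [[4.0000, 4.0000], [-5.0000, -5.2500]] (det J = -1.0000).
Solving J·Δ = −F gives Δ = (-13.5000, 11.0000).

(-13.5000, 11.0000)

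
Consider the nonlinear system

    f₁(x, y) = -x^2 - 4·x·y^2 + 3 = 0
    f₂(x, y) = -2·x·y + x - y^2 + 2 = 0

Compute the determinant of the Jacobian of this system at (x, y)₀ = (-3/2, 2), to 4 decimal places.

85.0000

J = [[-2·x - 4·y^2, -8·x·y], [-2·y + 1, -2·x - 2·y]].
At the point, J = [[-13.0000, 24.0000], [-3.0000, -1.0000]].
det J = 85.0000.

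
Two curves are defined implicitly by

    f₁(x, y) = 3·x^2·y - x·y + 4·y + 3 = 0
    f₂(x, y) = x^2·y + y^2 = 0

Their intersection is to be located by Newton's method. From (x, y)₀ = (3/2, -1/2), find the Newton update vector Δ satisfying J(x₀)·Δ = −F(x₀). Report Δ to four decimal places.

(-0.6831, -0.1197)

At (3/2, -1/2): F = (-1.6250, -0.8750).
Jacobian J = [[6·x·y - y, 3·x^2 - x + 4], [2·x·y, x^2 + 2·y]].
At the point, J = [[-4.0000, 9.2500], [-1.5000, 1.2500]] (det J = 8.8750).
Solving J·Δ = −F gives Δ = (-0.6831, -0.1197).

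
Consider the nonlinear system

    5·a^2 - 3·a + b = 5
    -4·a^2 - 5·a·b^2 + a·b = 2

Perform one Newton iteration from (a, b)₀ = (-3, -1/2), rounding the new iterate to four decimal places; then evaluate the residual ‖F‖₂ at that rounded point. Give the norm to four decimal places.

At (-3, -1/2): F = (48.5000, -32.7500).
Jacobian J = [[10·a - 3, 1], [-8·a - 5·b^2 + b, -10·a·b + a]].
At the point, J = [[-33.0000, 1.0000], [22.2500, -18.0000]] (det J = 571.7500).
Solving J·Δ = −F gives Δ = (1.4696, -0.0028).
Then the next iterate is (a, b)₁ = (-1.5304, -0.5028).
Re-evaluating at (-1.5304, -0.5028): F = (10.799021, -8.664526), so ‖F‖₂ = 13.8453.

13.8453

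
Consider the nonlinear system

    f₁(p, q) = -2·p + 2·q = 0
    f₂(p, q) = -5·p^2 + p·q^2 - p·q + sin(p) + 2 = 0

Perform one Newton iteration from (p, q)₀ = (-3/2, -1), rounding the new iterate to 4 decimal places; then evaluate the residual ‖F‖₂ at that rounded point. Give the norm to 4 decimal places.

2.8473

At (-3/2, -1): F = (1.0000, -13.247495).
Jacobian J = [[-2, 2], [-10·p + q^2 - q + cos(p), 2·p·q - p]].
At the point, J = [[-2.0000, 2.0000], [17.070737, 4.5000]] (det J = -43.141474).
Solving J·Δ = −F gives Δ = (0.7184, 0.2184).
Then the next iterate is (p, q)₁ = (-0.7816, -0.7816).
Re-evaluating at (-0.7816, -0.7816): F = (0.0000, -2.847286), so ‖F‖₂ = 2.8473.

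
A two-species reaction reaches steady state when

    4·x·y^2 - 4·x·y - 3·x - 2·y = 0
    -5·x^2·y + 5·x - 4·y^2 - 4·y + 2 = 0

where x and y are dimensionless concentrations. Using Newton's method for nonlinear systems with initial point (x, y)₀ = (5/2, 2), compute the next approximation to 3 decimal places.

At (5/2, 2): F = (8.500, -72.000).
Jacobian J = [[4·y^2 - 4·y - 3, 8·x·y - 4·x - 2], [-10·x·y + 5, -5·x^2 - 8·y - 4]].
At the point, J = [[5.000, 28.000], [-45.000, -51.250]] (det J = 1003.750).
Solving J·Δ = −F gives Δ = (-1.574, -0.022).
Then the next iterate is (x, y)₁ = (0.926, 1.978).

(0.926, 1.978)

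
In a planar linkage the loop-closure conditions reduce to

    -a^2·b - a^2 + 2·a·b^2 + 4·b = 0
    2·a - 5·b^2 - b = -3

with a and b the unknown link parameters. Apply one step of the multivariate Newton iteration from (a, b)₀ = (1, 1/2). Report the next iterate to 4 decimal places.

(5.4500, 2.5250)

At (1, 1/2): F = (1.0000, 3.2500).
Jacobian J = [[-2·a·b - 2·a + 2·b^2, -a^2 + 4·a·b + 4], [2, -10·b - 1]].
At the point, J = [[-2.5000, 5.0000], [2.0000, -6.0000]] (det J = 5.0000).
Solving J·Δ = −F gives Δ = (4.4500, 2.0250).
Then the next iterate is (a, b)₁ = (5.4500, 2.5250).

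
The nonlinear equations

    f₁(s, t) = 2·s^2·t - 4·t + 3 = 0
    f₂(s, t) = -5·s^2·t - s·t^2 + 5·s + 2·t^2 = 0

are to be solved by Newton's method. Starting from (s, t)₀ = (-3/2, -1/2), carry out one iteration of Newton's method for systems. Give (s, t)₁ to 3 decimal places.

(-2.434, -0.394)

At (-3/2, -1/2): F = (2.750, -1.000).
Jacobian J = [[4·s·t, 2·s^2 - 4], [-10·s·t - t^2 + 5, -5·s^2 - 2·s·t + 4·t]].
At the point, J = [[3.000, 0.500], [-2.750, -14.750]] (det J = -42.875).
Solving J·Δ = −F gives Δ = (-0.934, 0.106).
Then the next iterate is (s, t)₁ = (-2.434, -0.394).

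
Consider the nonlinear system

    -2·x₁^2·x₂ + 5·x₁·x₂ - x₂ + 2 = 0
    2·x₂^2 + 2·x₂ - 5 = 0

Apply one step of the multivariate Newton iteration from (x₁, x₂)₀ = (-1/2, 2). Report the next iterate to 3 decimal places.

At (-1/2, 2): F = (-6.000, 7.000).
Jacobian J = [[-4·x₁·x₂ + 5·x₂, -2·x₁^2 + 5·x₁ - 1], [0, 4·x₂ + 2]].
At the point, J = [[14.000, -4.000], [0.000, 10.000]] (det J = 140.000).
Solving J·Δ = −F gives Δ = (0.229, -0.700).
Then the next iterate is (x₁, x₂)₁ = (-0.271, 1.300).

(-0.271, 1.300)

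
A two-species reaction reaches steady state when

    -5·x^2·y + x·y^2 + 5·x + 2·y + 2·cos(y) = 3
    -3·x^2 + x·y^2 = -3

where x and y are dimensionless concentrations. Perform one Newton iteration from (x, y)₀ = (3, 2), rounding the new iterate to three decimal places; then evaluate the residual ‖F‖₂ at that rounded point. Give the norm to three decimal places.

17.013

At (3, 2): F = (-62.83229, -12.000).
Jacobian J = [[-10·x·y + y^2 + 5, -5·x^2 + 2·x·y - 2·sin(y) + 2], [-6·x + y^2, 2·x·y]].
At the point, J = [[-51.000, -32.81859], [-14.000, 12.000]] (det J = -1071.46033).
Solving J·Δ = −F gives Δ = (-1.071, -0.250).
Then the next iterate is (x, y)₁ = (1.929, 1.750).
Re-evaluating at (1.929, 1.750): F = (-16.86304, -2.25556), so ‖F‖₂ = 17.013.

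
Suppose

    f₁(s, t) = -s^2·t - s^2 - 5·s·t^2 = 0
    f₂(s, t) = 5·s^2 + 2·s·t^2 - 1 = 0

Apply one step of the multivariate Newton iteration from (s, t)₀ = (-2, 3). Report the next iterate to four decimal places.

(-0.9802, 2.2067)

At (-2, 3): F = (74.0000, -17.0000).
Jacobian J = [[-2·s·t - 2·s - 5·t^2, -s^2 - 10·s·t], [10·s + 2·t^2, 4·s·t]].
At the point, J = [[-29.0000, 56.0000], [-2.0000, -24.0000]] (det J = 808.0000).
Solving J·Δ = −F gives Δ = (1.0198, -0.7933).
Then the next iterate is (s, t)₁ = (-0.9802, 2.2067).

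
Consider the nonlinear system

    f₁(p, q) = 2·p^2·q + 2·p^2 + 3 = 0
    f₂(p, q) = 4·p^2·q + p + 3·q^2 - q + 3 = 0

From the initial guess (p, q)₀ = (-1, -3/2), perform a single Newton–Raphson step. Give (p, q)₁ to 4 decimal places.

At (-1, -3/2): F = (2.0000, 4.2500).
Jacobian J = [[4·p·q + 4·p, 2·p^2], [8·p·q + 1, 4·p^2 + 6·q - 1]].
At the point, J = [[2.0000, 2.0000], [13.0000, -6.0000]] (det J = -38.0000).
Solving J·Δ = −F gives Δ = (-0.5395, -0.4605).
Then the next iterate is (p, q)₁ = (-1.5395, -1.9605).

(-1.5395, -1.9605)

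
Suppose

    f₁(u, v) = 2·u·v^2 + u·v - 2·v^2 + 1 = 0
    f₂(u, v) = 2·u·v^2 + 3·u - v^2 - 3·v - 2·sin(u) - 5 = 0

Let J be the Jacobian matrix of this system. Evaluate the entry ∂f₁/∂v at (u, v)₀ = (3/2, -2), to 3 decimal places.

∂f₁/∂v = 4·u·v + u - 4·v.
At (3/2, -2) this is -2.500.

-2.500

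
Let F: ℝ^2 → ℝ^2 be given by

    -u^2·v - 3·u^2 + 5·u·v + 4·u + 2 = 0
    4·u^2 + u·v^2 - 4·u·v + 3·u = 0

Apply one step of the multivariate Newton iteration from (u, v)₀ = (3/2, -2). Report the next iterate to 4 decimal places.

At (3/2, -2): F = (-9.2500, 31.5000).
Jacobian J = [[-2·u·v - 6·u + 5·v + 4, -u^2 + 5·u], [8·u + v^2 - 4·v + 3, 2·u·v - 4·u]].
At the point, J = [[-9.0000, 5.2500], [27.0000, -12.0000]] (det J = -33.7500).
Solving J·Δ = −F gives Δ = (-1.6111, -1.0000).
Then the next iterate is (u, v)₁ = (-0.1111, -3.0000).

(-0.1111, -3.0000)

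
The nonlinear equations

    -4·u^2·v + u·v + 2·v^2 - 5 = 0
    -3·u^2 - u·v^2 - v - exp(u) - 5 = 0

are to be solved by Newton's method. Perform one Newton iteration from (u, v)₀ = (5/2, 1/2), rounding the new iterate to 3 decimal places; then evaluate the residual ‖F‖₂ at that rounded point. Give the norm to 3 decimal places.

14.245

At (5/2, 1/2): F = (-15.750, -37.05749).
Jacobian J = [[-8·u·v + v, -4·u^2 + u + 4·v], [-6·u - v^2 - exp(u), -2·u·v - 1]].
At the point, J = [[-9.500, -20.500], [-27.43249, -3.500]] (det J = -529.11613).
Solving J·Δ = −F gives Δ = (-1.332, -0.151).
Then the next iterate is (u, v)₁ = (1.168, 0.349).
Re-evaluating at (1.168, 0.349): F = (-6.25322, -12.79949), so ‖F‖₂ = 14.245.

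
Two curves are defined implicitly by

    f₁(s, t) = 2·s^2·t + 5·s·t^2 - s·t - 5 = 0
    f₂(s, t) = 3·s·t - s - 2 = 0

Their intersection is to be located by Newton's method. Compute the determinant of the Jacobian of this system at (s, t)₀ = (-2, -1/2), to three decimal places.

15.500

J = [[4·s·t + 5·t^2 - t, 2·s^2 + 10·s·t - s], [3·t - 1, 3·s]].
At the point, J = [[5.750, 20.000], [-2.500, -6.000]].
det J = 15.500.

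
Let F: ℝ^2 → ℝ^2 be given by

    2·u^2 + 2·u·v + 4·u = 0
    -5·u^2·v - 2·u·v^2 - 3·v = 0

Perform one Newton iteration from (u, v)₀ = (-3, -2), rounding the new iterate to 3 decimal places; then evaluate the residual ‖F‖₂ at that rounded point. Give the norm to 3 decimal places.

At (-3, -2): F = (18.000, 120.000).
Jacobian J = [[4·u + 2·v + 4, 2·u], [-10·u·v - 2·v^2, -5·u^2 - 4·u·v - 3]].
At the point, J = [[-12.000, -6.000], [-68.000, -72.000]] (det J = 456.000).
Solving J·Δ = −F gives Δ = (1.263, 0.474).
Then the next iterate is (u, v)₁ = (-1.737, -1.526).
Re-evaluating at (-1.737, -1.526): F = (4.38766, 35.68882), so ‖F‖₂ = 35.958.

35.958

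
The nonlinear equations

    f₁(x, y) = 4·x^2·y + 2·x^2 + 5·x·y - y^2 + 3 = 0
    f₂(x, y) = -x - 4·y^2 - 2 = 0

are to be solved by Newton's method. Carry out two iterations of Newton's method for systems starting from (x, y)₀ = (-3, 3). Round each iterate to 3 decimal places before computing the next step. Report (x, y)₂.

At (-3, 3): F = (75.000, -35.000).
Jacobian J = [[8·x·y + 4·x + 5·y, 4·x^2 + 5·x - 2·y], [-1, -8·y]].
At the point, J = [[-69.000, 15.000], [-1.000, -24.000]] (det J = 1671.000).
Solving J·Δ = −F gives Δ = (0.763, -1.490).
Then the next iterate is (x, y)₁ = (-2.237, 1.510).
Round to (-2.237, 1.510) and repeat: F = (24.06407, -8.88340), J = [[-28.42096, 5.81168], [-1.000, -12.080]].
Δ = (0.685, -0.792), so (x, y)₂ = (-1.552, 0.718).

(-1.552, 0.718)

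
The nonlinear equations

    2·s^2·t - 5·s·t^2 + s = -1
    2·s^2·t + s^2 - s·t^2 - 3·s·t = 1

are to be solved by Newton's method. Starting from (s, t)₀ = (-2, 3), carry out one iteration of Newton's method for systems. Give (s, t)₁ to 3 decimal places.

At (-2, 3): F = (113.000, 63.000).
Jacobian J = [[4·s·t - 5·t^2 + 1, 2·s^2 - 10·s·t], [4·s·t + 2·s - t^2 - 3·t, 2·s^2 - 2·s·t - 3·s]].
At the point, J = [[-68.000, 68.000], [-46.000, 26.000]] (det J = 1360.000).
Solving J·Δ = −F gives Δ = (0.990, -0.672).
Then the next iterate is (s, t)₁ = (-1.010, 2.328).

(-1.010, 2.328)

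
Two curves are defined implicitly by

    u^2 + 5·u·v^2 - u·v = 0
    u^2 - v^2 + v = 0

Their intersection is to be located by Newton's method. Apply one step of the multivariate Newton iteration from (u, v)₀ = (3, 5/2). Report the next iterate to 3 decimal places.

(1.671, 1.819)

At (3, 5/2): F = (95.250, 5.250).
Jacobian J = [[2·u + 5·v^2 - v, 10·u·v - u], [2·u, -2·v + 1]].
At the point, J = [[34.750, 72.000], [6.000, -4.000]] (det J = -571.000).
Solving J·Δ = −F gives Δ = (-1.329, -0.681).
Then the next iterate is (u, v)₁ = (1.671, 1.819).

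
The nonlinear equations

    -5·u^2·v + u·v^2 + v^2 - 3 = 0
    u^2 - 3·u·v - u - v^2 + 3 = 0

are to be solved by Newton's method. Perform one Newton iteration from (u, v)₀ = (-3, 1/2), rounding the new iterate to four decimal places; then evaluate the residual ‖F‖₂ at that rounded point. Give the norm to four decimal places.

5.5918

At (-3, 1/2): F = (-26.0000, 19.2500).
Jacobian J = [[-10·u·v + v^2, -5·u^2 + 2·u·v + 2·v], [2·u - 3·v - 1, -3·u - 2·v]].
At the point, J = [[15.2500, -47.0000], [-8.5000, 8.0000]] (det J = -277.5000).
Solving J·Δ = −F gives Δ = (2.5108, 0.2615).
Then the next iterate is (u, v)₁ = (-0.4892, 0.7615).
Re-evaluating at (-0.4892, 0.7615): F = (-3.614994, 4.266212), so ‖F‖₂ = 5.5918.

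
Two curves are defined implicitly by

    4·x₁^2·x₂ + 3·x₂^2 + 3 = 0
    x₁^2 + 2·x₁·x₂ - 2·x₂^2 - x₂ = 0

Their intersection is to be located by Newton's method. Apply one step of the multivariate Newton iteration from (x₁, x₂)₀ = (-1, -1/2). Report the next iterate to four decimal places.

(-4.7500, 12.7500)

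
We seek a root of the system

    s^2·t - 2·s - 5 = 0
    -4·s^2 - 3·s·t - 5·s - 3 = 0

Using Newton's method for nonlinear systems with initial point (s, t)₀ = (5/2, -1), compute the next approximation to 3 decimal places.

(0.773, -0.334)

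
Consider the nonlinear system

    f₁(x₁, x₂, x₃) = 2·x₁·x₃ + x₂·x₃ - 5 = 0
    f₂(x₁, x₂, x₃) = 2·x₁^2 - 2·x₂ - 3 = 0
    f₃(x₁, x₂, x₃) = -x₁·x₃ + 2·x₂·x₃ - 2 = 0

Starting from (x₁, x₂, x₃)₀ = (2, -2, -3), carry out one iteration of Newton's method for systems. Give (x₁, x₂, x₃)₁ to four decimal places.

(0.8733, -2.0067, -0.8900)

At (2, -2, -3): F = (-11.0000, 9.0000, 16.0000).
Jacobian J = [[2·x₃, x₃, 2·x₁ + x₂], [4·x₁, -2, 0], [-x₃, 2·x₃, -x₁ + 2·x₂]].
At the point, J = [[-6.0000, -3.0000, 2.0000], [8.0000, -2.0000, 0.0000], [3.0000, -6.0000, -6.0000]] (det J = -300.0000).
Solving J·Δ = −F gives Δ = (-1.1267, -0.0067, 2.1100).
Then the next iterate is (x₁, x₂, x₃)₁ = (0.8733, -2.0067, -0.8900).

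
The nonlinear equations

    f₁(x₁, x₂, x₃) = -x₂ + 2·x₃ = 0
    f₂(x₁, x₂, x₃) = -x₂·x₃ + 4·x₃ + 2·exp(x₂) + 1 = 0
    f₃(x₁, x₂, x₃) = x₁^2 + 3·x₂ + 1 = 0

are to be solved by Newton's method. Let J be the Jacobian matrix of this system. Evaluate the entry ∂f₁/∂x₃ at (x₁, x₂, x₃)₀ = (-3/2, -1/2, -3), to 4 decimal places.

2.0000

∂f₁/∂x₃ = 2.
At (-3/2, -1/2, -3) this is 2.0000.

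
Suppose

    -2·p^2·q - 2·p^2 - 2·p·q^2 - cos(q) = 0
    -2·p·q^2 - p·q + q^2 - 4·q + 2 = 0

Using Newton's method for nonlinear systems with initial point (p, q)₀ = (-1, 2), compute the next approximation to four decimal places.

At (-1, 2): F = (2.416147, 8.0000).
Jacobian J = [[-4·p·q - 4·p - 2·q^2, -2·p^2 - 4·p·q + sin(q)], [-2·q^2 - q, -4·p·q - p + 2·q - 4]].
At the point, J = [[4.0000, 6.909297], [-10.0000, 9.0000]] (det J = 105.092974).
Solving J·Δ = −F gives Δ = (0.3190, -0.5344).
Then the next iterate is (p, q)₁ = (-0.6810, 1.4656).

(-0.6810, 1.4656)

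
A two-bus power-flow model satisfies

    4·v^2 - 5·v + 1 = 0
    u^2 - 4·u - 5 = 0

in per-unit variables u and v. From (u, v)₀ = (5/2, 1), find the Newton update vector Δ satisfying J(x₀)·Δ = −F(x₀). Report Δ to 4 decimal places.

(8.7500, 0.0000)

At (5/2, 1): F = (0.0000, -8.7500).
Jacobian J = [[0, 8·v - 5], [2·u - 4, 0]].
At the point, J = [[0.0000, 3.0000], [1.0000, 0.0000]] (det J = -3.0000).
Solving J·Δ = −F gives Δ = (8.7500, 0.0000).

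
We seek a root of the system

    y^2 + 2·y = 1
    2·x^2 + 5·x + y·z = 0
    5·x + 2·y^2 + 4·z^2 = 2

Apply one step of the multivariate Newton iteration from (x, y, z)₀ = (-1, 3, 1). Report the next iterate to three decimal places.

(-0.429, 1.250, 1.393)

At (-1, 3, 1): F = (14.000, 0.000, 15.000).
Jacobian J = [[0, 2·y + 2, 0], [4·x + 5, z, y], [5, 4·y, 8·z]].
At the point, J = [[0.000, 8.000, 0.000], [1.000, 1.000, 3.000], [5.000, 12.000, 8.000]] (det J = 56.000).
Solving J·Δ = −F gives Δ = (0.571, -1.750, 0.393).
Then the next iterate is (x, y, z)₁ = (-0.429, 1.250, 1.393).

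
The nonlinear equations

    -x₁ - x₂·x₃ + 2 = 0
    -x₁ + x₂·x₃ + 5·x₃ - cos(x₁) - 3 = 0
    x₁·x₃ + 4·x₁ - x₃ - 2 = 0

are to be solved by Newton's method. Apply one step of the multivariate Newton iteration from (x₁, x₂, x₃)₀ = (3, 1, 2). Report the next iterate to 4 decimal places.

(1.1606, 1.1606, 0.5182)

At (3, 1, 2): F = (-3.0000, 6.989992, 14.0000).
Jacobian J = [[-1, -x₃, -x₂], [sin(x₁) - 1, x₃, x₂ + 5], [x₃ + 4, 0, x₁ - 1]].
At the point, J = [[-1.0000, -2.0000, -1.0000], [-0.858880, 2.0000, 6.0000], [6.0000, 0.0000, 2.0000]] (det J = -67.435520).
Solving J·Δ = −F gives Δ = (-1.8394, 0.1606, -1.4818).
Then the next iterate is (x₁, x₂, x₃)₁ = (1.1606, 1.1606, 0.5182).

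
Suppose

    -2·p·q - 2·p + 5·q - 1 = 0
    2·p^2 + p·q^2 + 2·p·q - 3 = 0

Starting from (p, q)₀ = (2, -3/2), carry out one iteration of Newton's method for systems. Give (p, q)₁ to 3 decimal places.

At (2, -3/2): F = (-6.500, 3.500).
Jacobian J = [[-2·q - 2, -2·p + 5], [4·p + q^2 + 2·q, 2·p·q + 2·p]].
At the point, J = [[1.000, 1.000], [7.250, -2.000]] (det J = -9.250).
Solving J·Δ = −F gives Δ = (1.027, 5.473).
Then the next iterate is (p, q)₁ = (3.027, 3.973).

(3.027, 3.973)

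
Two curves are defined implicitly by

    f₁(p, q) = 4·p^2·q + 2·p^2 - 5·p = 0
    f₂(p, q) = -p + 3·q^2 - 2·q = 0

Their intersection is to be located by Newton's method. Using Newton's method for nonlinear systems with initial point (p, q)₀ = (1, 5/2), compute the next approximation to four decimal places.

(0.8406, 1.5070)

At (1, 5/2): F = (7.0000, 12.7500).
Jacobian J = [[8·p·q + 4·p - 5, 4·p^2], [-1, 6·q - 2]].
At the point, J = [[19.0000, 4.0000], [-1.0000, 13.0000]] (det J = 251.0000).
Solving J·Δ = −F gives Δ = (-0.1594, -0.9930).
Then the next iterate is (p, q)₁ = (0.8406, 1.5070).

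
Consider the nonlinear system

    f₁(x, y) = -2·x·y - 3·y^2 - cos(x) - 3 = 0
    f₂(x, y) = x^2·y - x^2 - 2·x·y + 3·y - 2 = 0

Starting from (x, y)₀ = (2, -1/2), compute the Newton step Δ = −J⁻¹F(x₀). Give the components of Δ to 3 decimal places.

At (2, -1/2): F = (-1.33385, -7.500).
Jacobian J = [[-2·y + sin(x), -2·x - 6·y], [2·x·y - 2·x - 2·y, x^2 - 2·x + 3]].
At the point, J = [[1.90930, -1.000], [-5.000, 3.000]] (det J = 0.72789).
Solving J·Δ = −F gives Δ = (15.801, 28.835).

(15.801, 28.835)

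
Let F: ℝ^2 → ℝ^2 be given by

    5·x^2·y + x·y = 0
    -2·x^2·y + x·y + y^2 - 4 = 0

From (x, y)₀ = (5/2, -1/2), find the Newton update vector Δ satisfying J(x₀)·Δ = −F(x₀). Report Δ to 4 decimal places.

At (5/2, -1/2): F = (-16.8750, 1.2500).
Jacobian J = [[10·x·y + y, 5·x^2 + x], [-4·x·y + y, -2·x^2 + x + 2·y]].
At the point, J = [[-13.0000, 33.7500], [4.5000, -11.0000]] (det J = -8.8750).
Solving J·Δ = −F gives Δ = (16.1620, 6.7254).

(16.1620, 6.7254)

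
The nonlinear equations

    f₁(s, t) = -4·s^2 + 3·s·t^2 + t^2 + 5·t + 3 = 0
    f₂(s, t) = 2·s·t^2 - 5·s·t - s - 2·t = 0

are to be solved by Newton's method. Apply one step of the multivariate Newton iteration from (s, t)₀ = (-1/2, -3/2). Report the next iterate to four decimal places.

At (-1/2, -3/2): F = (-6.6250, -2.5000).
Jacobian J = [[-8·s + 3·t^2, 6·s·t + 2·t + 5], [2·t^2 - 5·t - 1, 4·s·t - 5·s - 2]].
At the point, J = [[10.7500, 6.5000], [11.0000, 3.5000]] (det J = -33.8750).
Solving J·Δ = −F gives Δ = (-0.2048, 1.3579).
Then the next iterate is (s, t)₁ = (-0.7048, -0.1421).

(-0.7048, -0.1421)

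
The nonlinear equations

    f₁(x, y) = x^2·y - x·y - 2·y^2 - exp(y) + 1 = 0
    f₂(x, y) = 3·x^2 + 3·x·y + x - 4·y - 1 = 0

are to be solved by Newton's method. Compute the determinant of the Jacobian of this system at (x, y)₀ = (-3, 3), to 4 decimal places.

J = [[2·x·y - y, x^2 - x - 4·y - exp(y)], [6·x + 3·y + 1, 3·x - 4]].
At the point, J = [[-21.0000, -20.085537], [-8.0000, -13.0000]].
det J = 112.3157.

112.3157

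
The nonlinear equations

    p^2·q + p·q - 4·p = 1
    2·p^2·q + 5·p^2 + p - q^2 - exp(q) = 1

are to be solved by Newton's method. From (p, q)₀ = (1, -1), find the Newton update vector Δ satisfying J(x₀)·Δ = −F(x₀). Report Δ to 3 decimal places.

(-0.728, 0.953)

At (1, -1): F = (-7.000, 1.63212).
Jacobian J = [[2·p·q + q - 4, p^2 + p], [4·p·q + 10·p + 1, 2·p^2 - 2·q - exp(q)]].
At the point, J = [[-7.000, 2.000], [7.000, 3.63212]] (det J = -39.42484).
Solving J·Δ = −F gives Δ = (-0.728, 0.953).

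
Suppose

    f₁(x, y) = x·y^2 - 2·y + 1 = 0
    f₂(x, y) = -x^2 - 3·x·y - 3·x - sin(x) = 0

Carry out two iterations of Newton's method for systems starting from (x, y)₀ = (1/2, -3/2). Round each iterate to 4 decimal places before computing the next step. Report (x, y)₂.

At (1/2, -3/2): F = (5.1250, 0.020574).
Jacobian J = [[y^2, 2·x·y - 2], [-2·x - 3·y - cos(x) - 3, -3·x]].
At the point, J = [[2.2500, -3.5000], [-0.377583, -1.5000]] (det J = -4.696539).
Solving J·Δ = −F gives Δ = (-1.6215, 0.4219).
Then the next iterate is (x, y)₁ = (-1.1215, -1.0781).
Round to (-1.1215, -1.0781) and repeat: F = (1.852681, -0.619777), J = [[1.162300, 0.418178], [2.042968, 3.3645]].
Δ = (-2.1244, 1.4741), so (x, y)₂ = (-3.2459, 0.3960).

(-3.2459, 0.3960)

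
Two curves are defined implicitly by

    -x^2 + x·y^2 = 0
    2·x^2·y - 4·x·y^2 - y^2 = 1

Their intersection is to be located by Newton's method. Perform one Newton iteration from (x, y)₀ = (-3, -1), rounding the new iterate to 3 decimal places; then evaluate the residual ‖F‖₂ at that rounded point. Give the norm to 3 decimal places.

4.240

At (-3, -1): F = (-12.000, -8.000).
Jacobian J = [[-2·x + y^2, 2·x·y], [4·x·y - 4·y^2, 2·x^2 - 8·x·y - 2·y]].
At the point, J = [[7.000, 6.000], [8.000, -4.000]] (det J = -76.000).
Solving J·Δ = −F gives Δ = (1.263, 0.526).
Then the next iterate is (x, y)₁ = (-1.737, -0.474).
Re-evaluating at (-1.737, -0.474): F = (-3.40743, -2.52390), so ‖F‖₂ = 4.240.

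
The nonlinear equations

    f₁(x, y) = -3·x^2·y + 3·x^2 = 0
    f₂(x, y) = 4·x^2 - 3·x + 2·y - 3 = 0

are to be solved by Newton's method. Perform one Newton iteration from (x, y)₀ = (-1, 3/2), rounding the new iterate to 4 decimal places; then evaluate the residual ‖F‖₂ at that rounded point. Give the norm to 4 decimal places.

1.7915

At (-1, 3/2): F = (-1.5000, 7.0000).
Jacobian J = [[-6·x·y + 6·x, -3·x^2], [8·x - 3, 2]].
At the point, J = [[3.0000, -3.0000], [-11.0000, 2.0000]] (det J = -27.0000).
Solving J·Δ = −F gives Δ = (0.6667, 0.1667).
Then the next iterate is (x, y)₁ = (-0.3333, 1.6667).
Re-evaluating at (-0.3333, 1.6667): F = (-0.222189, 1.777656), so ‖F‖₂ = 1.7915.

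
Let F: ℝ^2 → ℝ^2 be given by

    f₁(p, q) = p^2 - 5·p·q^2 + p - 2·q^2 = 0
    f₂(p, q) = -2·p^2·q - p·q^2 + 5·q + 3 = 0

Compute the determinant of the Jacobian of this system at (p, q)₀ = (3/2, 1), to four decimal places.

J = [[2·p - 5·q^2 + 1, -10·p·q - 4·q], [-4·p·q - q^2, -2·p^2 - 2·p·q + 5]].
At the point, J = [[-1.0000, -19.0000], [-7.0000, -2.5000]].
det J = -130.5000.

-130.5000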